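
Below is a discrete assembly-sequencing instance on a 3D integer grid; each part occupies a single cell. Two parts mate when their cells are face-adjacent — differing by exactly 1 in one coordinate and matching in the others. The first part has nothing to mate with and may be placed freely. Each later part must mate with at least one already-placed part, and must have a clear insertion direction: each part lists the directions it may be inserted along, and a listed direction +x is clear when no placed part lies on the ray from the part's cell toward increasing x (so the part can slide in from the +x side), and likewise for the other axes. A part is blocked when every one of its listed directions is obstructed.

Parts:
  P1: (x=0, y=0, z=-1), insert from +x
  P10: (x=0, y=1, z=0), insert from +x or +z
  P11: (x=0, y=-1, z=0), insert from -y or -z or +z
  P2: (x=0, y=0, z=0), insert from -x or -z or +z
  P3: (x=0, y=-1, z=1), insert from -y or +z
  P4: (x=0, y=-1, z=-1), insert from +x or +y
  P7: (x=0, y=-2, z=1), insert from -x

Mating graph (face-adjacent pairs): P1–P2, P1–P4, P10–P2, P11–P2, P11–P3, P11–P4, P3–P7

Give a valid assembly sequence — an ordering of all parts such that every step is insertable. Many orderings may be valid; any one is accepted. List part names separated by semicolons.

P7; P3; P11; P4; P1; P2; P10

1. P7@(0, -2, 1) [-x clear] — {P7}
2. P3@(0, -1, 1) [+z clear] — {P3, P7}
3. P11@(0, -1, 0) [-y clear] — {P11, P3, P7}
4. P4@(0, -1, -1) [+x clear] — {P11, P3, P4, P7}
5. P1@(0, 0, -1) [+x clear] — {P1, P11, P3, P4, P7}
6. P2@(0, 0, 0) [-x clear] — {P1, P11, P2, P3, P4, P7}
7. P10@(0, 1, 0) [+x clear] — {P1, P10, P11, P2, P3, P4, P7}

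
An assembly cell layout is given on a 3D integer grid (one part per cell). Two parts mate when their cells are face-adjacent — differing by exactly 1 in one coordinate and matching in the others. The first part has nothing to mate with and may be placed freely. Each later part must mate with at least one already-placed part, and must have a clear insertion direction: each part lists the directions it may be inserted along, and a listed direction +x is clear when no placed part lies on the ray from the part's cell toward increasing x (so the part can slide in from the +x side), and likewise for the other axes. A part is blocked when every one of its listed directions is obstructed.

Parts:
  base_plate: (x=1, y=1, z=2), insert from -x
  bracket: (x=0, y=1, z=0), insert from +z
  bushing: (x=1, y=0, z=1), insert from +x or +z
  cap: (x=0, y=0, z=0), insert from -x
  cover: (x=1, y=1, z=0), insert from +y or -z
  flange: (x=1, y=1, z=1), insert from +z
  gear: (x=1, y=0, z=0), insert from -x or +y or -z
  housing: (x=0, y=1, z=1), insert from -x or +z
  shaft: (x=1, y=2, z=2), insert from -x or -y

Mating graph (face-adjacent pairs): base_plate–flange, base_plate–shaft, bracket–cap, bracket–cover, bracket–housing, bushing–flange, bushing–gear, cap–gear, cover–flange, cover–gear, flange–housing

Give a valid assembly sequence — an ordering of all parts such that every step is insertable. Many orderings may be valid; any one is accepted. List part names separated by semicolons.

cap; bracket; housing; cover; flange; base_plate; shaft; bushing; gear

1. cap@(0, 0, 0) [-x clear] — {cap}
2. bracket@(0, 1, 0) [+z clear] — {bracket, cap}
3. housing@(0, 1, 1) [-x clear] — {bracket, cap, housing}
4. cover@(1, 1, 0) [+y clear] — {bracket, cap, cover, housing}
5. flange@(1, 1, 1) [+z clear] — {bracket, cap, cover, flange, housing}
6. base_plate@(1, 1, 2) [-x clear] — {base_plate, bracket, cap, cover, flange, housing}
7. shaft@(1, 2, 2) [-x clear] — {base_plate, bracket, cap, cover, flange, housing, shaft}
8. bushing@(1, 0, 1) [+x clear] — {base_plate, bracket, bushing, cap, cover, flange, housing, shaft}
9. gear@(1, 0, 0) [-z clear] — {base_plate, bracket, bushing, cap, cover, flange, gear, housing, shaft}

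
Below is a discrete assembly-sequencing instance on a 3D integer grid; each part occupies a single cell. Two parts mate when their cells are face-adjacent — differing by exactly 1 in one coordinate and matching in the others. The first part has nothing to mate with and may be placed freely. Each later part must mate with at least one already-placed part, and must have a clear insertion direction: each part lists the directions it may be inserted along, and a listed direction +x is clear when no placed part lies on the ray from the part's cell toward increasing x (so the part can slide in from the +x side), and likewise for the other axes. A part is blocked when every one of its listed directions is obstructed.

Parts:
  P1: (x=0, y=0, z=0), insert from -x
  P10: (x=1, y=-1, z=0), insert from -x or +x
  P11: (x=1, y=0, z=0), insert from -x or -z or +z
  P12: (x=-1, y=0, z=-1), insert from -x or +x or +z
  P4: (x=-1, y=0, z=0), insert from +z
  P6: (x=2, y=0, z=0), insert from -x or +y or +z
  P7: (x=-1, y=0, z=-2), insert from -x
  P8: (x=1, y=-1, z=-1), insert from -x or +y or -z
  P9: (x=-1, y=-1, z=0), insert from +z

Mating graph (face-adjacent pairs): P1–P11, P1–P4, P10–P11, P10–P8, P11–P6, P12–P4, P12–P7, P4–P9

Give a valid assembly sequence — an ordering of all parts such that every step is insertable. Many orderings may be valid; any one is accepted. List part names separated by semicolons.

1. P11@(1, 0, 0) [-x clear] — {P11}
2. P6@(2, 0, 0) [+y clear] — {P11, P6}
3. P10@(1, -1, 0) [-x clear] — {P10, P11, P6}
4. P8@(1, -1, -1) [-x clear] — {P10, P11, P6, P8}
5. P1@(0, 0, 0) [-x clear] — {P1, P10, P11, P6, P8}
6. P4@(-1, 0, 0) [+z clear] — {P1, P10, P11, P4, P6, P8}
7. P9@(-1, -1, 0) [+z clear] — {P1, P10, P11, P4, P6, P8, P9}
8. P12@(-1, 0, -1) [-x clear] — {P1, P10, P11, P12, P4, P6, P8, P9}
9. P7@(-1, 0, -2) [-x clear] — {P1, P10, P11, P12, P4, P6, P7, P8, P9}

P11; P6; P10; P8; P1; P4; P9; P12; P7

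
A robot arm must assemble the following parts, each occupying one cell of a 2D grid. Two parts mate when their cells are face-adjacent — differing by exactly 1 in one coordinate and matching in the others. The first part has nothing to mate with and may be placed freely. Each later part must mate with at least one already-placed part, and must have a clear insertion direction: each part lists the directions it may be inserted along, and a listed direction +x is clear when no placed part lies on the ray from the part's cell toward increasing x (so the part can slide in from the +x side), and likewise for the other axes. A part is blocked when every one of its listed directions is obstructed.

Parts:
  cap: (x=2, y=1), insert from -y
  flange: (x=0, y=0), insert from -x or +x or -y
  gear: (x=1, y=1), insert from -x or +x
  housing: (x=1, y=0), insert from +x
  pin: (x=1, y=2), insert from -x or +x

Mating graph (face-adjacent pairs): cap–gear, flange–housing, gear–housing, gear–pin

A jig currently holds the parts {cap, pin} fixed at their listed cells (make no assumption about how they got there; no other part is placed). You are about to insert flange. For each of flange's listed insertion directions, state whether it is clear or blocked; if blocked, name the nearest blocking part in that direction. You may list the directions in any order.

-x: ray from flange(0, 0) has no placed part ⇒ clear
+x: ray from flange(0, 0) has no placed part ⇒ clear
-y: ray from flange(0, 0) has no placed part ⇒ clear

+x: clear; -x: clear; -y: clear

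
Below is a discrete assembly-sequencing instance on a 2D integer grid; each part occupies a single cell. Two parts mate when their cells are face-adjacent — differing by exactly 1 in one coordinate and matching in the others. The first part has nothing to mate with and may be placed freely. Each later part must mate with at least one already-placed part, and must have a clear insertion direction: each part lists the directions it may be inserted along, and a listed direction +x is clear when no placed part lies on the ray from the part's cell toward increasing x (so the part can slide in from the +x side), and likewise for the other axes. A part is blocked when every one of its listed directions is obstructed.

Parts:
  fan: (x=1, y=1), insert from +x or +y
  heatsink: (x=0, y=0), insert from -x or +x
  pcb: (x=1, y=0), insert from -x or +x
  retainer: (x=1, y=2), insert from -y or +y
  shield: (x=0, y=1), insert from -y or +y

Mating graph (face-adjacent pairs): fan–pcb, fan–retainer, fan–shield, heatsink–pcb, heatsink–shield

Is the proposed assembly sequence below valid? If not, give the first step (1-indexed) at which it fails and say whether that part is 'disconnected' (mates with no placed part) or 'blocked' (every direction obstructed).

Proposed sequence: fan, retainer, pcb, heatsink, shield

Valid

1. fan@(1, 1) [+x clear] — {fan}
2. retainer@(1, 2) [+y clear] — {fan, retainer}
3. pcb@(1, 0) [-x clear] — {fan, pcb, retainer}
4. heatsink@(0, 0) [-x clear] — {fan, heatsink, pcb, retainer}
5. shield@(0, 1) [+y clear] — {fan, heatsink, pcb, retainer, shield}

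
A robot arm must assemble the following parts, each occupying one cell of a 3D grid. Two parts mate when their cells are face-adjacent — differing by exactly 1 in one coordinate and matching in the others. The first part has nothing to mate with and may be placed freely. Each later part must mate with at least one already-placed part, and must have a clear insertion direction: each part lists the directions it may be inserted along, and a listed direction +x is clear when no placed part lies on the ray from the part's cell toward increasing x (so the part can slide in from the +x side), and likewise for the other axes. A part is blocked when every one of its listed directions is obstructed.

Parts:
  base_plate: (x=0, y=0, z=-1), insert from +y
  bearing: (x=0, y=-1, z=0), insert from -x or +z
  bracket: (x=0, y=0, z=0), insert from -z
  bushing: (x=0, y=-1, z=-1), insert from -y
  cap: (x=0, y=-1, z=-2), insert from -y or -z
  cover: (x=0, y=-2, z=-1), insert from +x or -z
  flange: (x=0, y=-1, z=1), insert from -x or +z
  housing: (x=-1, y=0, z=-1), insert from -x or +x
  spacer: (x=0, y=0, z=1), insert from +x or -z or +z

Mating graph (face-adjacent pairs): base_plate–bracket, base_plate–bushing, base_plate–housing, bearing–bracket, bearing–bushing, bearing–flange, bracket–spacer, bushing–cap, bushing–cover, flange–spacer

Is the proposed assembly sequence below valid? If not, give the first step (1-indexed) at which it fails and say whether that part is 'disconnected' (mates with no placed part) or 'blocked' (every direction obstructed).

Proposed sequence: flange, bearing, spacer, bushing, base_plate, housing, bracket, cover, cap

Invalid at step 7 (blocked)

1. flange@(0, -1, 1) [-x clear] — {flange}
2. bearing@(0, -1, 0) [-x clear] — {bearing, flange}
3. spacer@(0, 0, 1) [+x clear] — {bearing, flange, spacer}
4. bushing@(0, -1, -1) [-y clear] — {bearing, bushing, flange, spacer}
5. base_plate@(0, 0, -1) [+y clear] — {base_plate, bearing, bushing, flange, spacer}
6. housing@(-1, 0, -1) [-x clear] — {base_plate, bearing, bushing, flange, housing, spacer}
7. bracket@(0, 0, 0) — -z all obstructed ⇒ blocked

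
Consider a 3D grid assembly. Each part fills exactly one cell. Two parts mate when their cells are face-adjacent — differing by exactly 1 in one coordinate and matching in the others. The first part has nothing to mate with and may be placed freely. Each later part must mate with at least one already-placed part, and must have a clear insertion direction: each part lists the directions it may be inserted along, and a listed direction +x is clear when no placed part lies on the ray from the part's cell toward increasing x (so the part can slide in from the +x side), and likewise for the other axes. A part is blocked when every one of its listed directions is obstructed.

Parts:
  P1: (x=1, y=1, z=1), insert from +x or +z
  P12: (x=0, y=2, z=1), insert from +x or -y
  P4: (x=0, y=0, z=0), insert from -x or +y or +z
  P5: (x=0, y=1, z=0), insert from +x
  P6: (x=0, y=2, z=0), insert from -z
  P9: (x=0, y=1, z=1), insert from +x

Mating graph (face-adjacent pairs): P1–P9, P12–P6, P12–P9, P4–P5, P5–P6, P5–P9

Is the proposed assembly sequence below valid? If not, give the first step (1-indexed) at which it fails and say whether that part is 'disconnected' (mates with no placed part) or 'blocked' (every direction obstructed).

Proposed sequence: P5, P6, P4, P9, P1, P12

Valid

1. P5@(0, 1, 0) [+x clear] — {P5}
2. P6@(0, 2, 0) [-z clear] — {P5, P6}
3. P4@(0, 0, 0) [-x clear] — {P4, P5, P6}
4. P9@(0, 1, 1) [+x clear] — {P4, P5, P6, P9}
5. P1@(1, 1, 1) [+x clear] — {P1, P4, P5, P6, P9}
6. P12@(0, 2, 1) [+x clear] — {P1, P12, P4, P5, P6, P9}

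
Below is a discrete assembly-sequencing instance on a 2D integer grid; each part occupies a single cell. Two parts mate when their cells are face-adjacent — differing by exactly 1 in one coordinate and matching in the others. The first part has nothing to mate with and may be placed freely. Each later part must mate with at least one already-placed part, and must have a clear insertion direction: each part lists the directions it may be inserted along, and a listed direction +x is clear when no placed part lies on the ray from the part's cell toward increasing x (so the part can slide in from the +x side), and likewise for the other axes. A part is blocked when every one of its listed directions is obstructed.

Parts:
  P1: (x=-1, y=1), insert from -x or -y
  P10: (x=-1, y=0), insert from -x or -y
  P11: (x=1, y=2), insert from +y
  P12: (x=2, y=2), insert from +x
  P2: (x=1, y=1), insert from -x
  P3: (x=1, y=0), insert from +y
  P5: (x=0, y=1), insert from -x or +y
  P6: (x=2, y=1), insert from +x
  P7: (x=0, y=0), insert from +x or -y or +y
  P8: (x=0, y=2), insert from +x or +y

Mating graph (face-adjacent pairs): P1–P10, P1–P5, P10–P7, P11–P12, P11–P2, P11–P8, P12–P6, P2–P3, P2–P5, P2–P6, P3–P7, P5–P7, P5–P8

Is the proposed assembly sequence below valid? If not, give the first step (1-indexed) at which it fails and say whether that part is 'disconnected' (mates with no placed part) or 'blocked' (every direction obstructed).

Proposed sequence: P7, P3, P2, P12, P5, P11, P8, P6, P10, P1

Invalid at step 4 (disconnected)

1. P7@(0, 0) [+x clear] — {P7}
2. P3@(1, 0) [+y clear] — {P3, P7}
3. P2@(1, 1) [-x clear] — {P2, P3, P7}
4. P12@(2, 2) — no placed neighbour ⇒ disconnected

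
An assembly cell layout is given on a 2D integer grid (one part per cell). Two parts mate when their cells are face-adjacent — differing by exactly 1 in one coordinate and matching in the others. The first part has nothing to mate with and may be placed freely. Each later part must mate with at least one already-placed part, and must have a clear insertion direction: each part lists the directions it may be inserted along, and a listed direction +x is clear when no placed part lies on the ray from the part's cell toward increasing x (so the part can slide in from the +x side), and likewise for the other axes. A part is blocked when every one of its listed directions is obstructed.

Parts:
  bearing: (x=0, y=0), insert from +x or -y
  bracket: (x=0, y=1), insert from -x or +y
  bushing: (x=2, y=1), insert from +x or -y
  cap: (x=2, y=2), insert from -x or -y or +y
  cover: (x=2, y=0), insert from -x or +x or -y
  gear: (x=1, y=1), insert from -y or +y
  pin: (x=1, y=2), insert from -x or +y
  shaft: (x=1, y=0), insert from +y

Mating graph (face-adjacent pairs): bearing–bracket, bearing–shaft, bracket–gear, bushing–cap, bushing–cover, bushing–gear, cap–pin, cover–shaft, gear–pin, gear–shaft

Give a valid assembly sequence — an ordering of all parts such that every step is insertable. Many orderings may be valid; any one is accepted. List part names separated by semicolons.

1. bracket@(0, 1) [-x clear] — {bracket}
2. bearing@(0, 0) [+x clear] — {bearing, bracket}
3. shaft@(1, 0) [+y clear] — {bearing, bracket, shaft}
4. gear@(1, 1) [+y clear] — {bearing, bracket, gear, shaft}
5. pin@(1, 2) [-x clear] — {bearing, bracket, gear, pin, shaft}
6. cap@(2, 2) [-y clear] — {bearing, bracket, cap, gear, pin, shaft}
7. bushing@(2, 1) [+x clear] — {bearing, bracket, bushing, cap, gear, pin, shaft}
8. cover@(2, 0) [+x clear] — {bearing, bracket, bushing, cap, cover, gear, pin, shaft}

bracket; bearing; shaft; gear; pin; cap; bushing; cover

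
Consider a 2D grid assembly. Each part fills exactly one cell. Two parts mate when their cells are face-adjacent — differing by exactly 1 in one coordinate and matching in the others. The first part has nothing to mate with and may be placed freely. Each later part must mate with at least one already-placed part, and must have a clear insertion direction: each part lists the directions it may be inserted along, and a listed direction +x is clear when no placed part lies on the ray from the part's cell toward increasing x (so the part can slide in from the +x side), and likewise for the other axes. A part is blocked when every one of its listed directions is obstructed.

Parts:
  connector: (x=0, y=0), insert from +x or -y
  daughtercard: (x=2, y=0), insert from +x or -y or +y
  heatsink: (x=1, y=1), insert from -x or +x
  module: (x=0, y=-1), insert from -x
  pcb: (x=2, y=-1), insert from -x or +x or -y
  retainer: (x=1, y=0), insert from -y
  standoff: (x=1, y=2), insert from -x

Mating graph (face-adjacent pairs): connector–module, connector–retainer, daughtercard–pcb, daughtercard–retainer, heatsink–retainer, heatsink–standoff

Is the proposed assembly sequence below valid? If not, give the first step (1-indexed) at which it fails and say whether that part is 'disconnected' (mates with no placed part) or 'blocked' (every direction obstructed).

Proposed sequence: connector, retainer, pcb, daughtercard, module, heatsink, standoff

Invalid at step 3 (disconnected)

1. connector@(0, 0) [+x clear] — {connector}
2. retainer@(1, 0) [-y clear] — {connector, retainer}
3. pcb@(2, -1) — no placed neighbour ⇒ disconnected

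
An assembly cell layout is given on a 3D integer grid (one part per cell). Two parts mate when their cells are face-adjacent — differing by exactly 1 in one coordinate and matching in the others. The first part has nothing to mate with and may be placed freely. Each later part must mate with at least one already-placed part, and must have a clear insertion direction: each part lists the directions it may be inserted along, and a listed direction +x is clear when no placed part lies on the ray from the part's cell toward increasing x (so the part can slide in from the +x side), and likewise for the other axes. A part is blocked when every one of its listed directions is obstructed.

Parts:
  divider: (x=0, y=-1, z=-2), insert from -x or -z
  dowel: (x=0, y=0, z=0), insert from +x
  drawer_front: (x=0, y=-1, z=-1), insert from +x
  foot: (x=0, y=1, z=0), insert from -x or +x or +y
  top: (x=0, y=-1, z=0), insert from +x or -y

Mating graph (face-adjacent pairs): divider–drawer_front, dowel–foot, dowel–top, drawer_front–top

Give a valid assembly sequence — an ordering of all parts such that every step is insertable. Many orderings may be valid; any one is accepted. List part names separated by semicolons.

top; dowel; foot; drawer_front; divider

1. top@(0, -1, 0) [+x clear] — {top}
2. dowel@(0, 0, 0) [+x clear] — {dowel, top}
3. foot@(0, 1, 0) [-x clear] — {dowel, foot, top}
4. drawer_front@(0, -1, -1) [+x clear] — {dowel, drawer_front, foot, top}
5. divider@(0, -1, -2) [-x clear] — {divider, dowel, drawer_front, foot, top}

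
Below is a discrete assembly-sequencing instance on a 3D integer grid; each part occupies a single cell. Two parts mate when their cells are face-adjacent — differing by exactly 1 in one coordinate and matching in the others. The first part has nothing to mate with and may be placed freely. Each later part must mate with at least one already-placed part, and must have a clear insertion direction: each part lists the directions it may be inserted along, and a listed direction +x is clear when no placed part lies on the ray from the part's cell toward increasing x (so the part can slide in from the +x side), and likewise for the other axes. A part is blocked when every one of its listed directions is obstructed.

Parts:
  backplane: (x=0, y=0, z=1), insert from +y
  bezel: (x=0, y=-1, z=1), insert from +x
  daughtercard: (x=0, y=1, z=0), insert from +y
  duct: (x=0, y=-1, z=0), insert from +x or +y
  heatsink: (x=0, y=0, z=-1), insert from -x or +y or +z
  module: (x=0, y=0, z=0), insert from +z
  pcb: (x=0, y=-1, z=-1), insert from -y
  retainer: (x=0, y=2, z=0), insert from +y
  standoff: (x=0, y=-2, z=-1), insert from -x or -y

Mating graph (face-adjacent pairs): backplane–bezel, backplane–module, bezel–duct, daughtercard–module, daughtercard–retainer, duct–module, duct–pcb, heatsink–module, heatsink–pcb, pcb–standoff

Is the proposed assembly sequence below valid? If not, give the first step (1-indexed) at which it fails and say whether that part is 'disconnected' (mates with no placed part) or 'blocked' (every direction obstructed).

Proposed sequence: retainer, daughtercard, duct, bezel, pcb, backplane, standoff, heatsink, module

Invalid at step 2 (blocked)

1. retainer@(0, 2, 0) [+y clear] — {retainer}
2. daughtercard@(0, 1, 0) — +y all obstructed ⇒ blocked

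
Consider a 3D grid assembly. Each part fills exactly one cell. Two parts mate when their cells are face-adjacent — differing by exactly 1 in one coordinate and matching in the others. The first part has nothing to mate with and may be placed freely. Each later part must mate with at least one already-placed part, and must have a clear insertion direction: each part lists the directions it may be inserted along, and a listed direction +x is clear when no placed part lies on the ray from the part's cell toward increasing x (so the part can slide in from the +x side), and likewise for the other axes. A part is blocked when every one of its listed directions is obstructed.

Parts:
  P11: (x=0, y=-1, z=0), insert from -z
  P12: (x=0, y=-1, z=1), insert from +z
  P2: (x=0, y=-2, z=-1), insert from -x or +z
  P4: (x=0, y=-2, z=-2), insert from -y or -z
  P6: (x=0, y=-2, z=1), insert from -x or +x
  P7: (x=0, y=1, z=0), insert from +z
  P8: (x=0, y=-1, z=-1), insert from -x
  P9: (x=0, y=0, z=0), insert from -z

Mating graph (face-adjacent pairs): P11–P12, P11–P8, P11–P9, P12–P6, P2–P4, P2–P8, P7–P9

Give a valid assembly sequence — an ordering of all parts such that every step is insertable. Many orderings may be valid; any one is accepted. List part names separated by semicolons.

1. P9@(0, 0, 0) [-z clear] — {P9}
2. P11@(0, -1, 0) [-z clear] — {P11, P9}
3. P7@(0, 1, 0) [+z clear] — {P11, P7, P9}
4. P12@(0, -1, 1) [+z clear] — {P11, P12, P7, P9}
5. P6@(0, -2, 1) [-x clear] — {P11, P12, P6, P7, P9}
6. P8@(0, -1, -1) [-x clear] — {P11, P12, P6, P7, P8, P9}
7. P2@(0, -2, -1) [-x clear] — {P11, P12, P2, P6, P7, P8, P9}
8. P4@(0, -2, -2) [-y clear] — {P11, P12, P2, P4, P6, P7, P8, P9}

P9; P11; P7; P12; P6; P8; P2; P4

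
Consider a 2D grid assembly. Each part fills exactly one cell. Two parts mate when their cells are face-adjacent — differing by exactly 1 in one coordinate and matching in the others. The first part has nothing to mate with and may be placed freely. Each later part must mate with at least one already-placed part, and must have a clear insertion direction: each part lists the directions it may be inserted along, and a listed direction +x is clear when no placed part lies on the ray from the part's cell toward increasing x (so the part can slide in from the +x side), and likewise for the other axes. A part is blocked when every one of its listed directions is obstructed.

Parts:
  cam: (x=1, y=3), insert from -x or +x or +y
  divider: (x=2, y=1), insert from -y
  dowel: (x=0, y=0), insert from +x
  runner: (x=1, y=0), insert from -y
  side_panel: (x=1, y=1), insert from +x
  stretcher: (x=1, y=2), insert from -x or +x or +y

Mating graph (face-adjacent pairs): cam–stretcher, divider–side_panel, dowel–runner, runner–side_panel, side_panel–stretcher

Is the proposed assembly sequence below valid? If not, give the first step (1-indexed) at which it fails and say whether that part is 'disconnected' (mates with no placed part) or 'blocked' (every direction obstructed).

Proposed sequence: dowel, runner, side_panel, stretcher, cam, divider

Valid

1. dowel@(0, 0) [+x clear] — {dowel}
2. runner@(1, 0) [-y clear] — {dowel, runner}
3. side_panel@(1, 1) [+x clear] — {dowel, runner, side_panel}
4. stretcher@(1, 2) [-x clear] — {dowel, runner, side_panel, stretcher}
5. cam@(1, 3) [-x clear] — {cam, dowel, runner, side_panel, stretcher}
6. divider@(2, 1) [-y clear] — {cam, divider, dowel, runner, side_panel, stretcher}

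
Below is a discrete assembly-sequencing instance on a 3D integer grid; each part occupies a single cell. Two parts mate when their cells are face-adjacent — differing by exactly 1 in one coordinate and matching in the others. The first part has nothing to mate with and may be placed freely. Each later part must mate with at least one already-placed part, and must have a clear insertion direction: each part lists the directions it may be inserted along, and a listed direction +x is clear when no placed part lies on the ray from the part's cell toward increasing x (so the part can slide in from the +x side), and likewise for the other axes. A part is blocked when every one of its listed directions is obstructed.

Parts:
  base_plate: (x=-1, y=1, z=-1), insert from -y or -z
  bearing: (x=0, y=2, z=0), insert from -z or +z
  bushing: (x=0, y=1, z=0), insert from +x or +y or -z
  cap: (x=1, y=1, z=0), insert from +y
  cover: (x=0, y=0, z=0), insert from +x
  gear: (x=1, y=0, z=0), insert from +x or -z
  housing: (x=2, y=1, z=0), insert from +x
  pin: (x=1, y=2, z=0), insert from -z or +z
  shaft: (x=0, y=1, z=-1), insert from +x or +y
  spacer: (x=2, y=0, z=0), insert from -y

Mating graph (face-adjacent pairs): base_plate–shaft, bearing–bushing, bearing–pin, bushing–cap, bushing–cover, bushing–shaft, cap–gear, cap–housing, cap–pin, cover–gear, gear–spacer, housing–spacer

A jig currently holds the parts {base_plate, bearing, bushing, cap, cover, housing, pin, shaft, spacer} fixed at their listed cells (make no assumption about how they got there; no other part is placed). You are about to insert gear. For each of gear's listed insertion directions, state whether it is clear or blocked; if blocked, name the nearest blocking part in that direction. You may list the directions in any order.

+x: blocked by spacer; -z: clear

+x: nearest on ray is spacer@(2, 0, 0) ⇒ blocked
-z: ray from gear(1, 0, 0) has no placed part ⇒ clear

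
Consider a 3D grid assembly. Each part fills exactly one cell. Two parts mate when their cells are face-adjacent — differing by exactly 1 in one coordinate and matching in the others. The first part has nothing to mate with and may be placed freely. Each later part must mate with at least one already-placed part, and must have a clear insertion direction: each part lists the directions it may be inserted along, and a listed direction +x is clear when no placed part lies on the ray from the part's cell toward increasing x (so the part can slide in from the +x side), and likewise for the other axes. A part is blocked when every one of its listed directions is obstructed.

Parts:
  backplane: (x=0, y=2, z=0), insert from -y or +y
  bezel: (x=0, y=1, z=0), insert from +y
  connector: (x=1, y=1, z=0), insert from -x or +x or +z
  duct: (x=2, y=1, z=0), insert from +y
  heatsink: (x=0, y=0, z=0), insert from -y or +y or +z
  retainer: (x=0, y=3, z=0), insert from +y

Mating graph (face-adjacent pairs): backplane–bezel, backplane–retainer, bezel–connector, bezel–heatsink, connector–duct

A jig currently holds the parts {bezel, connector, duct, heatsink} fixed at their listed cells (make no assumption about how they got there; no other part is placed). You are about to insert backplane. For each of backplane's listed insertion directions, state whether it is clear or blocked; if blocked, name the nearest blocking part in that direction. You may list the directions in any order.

-y: nearest on ray is bezel@(0, 1, 0) ⇒ blocked
+y: ray from backplane(0, 2, 0) has no placed part ⇒ clear

+y: clear; -y: blocked by bezel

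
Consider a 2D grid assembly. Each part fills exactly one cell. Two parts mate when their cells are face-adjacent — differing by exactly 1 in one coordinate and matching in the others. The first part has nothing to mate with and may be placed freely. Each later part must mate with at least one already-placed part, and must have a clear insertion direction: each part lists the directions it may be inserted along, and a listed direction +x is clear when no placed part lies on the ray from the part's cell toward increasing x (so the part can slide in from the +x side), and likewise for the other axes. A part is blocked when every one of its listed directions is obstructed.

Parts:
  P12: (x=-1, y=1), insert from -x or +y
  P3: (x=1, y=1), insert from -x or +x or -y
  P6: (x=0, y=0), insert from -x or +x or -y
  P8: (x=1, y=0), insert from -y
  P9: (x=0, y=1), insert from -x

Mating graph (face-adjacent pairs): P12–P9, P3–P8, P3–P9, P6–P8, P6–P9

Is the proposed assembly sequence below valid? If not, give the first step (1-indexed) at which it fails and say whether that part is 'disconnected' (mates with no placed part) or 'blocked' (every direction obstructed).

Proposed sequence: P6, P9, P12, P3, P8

1. P6@(0, 0) [-x clear] — {P6}
2. P9@(0, 1) [-x clear] — {P6, P9}
3. P12@(-1, 1) [-x clear] — {P12, P6, P9}
4. P3@(1, 1) [+x clear] — {P12, P3, P6, P9}
5. P8@(1, 0) [-y clear] — {P12, P3, P6, P8, P9}

Valid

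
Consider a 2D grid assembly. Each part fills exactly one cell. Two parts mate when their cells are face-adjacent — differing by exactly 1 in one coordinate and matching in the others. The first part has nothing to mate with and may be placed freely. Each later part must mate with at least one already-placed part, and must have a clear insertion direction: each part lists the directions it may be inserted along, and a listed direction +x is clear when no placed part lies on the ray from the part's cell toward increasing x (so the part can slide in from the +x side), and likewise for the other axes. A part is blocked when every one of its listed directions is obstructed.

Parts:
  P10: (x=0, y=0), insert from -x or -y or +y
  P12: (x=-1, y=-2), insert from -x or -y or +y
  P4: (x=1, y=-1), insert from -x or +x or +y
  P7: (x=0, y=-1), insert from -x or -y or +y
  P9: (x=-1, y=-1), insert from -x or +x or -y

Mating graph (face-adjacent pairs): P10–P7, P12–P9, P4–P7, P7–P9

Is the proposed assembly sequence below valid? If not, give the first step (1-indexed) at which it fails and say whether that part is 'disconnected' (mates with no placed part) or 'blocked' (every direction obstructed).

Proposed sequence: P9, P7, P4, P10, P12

Valid

1. P9@(-1, -1) [-x clear] — {P9}
2. P7@(0, -1) [-y clear] — {P7, P9}
3. P4@(1, -1) [+x clear] — {P4, P7, P9}
4. P10@(0, 0) [-x clear] — {P10, P4, P7, P9}
5. P12@(-1, -2) [-x clear] — {P10, P12, P4, P7, P9}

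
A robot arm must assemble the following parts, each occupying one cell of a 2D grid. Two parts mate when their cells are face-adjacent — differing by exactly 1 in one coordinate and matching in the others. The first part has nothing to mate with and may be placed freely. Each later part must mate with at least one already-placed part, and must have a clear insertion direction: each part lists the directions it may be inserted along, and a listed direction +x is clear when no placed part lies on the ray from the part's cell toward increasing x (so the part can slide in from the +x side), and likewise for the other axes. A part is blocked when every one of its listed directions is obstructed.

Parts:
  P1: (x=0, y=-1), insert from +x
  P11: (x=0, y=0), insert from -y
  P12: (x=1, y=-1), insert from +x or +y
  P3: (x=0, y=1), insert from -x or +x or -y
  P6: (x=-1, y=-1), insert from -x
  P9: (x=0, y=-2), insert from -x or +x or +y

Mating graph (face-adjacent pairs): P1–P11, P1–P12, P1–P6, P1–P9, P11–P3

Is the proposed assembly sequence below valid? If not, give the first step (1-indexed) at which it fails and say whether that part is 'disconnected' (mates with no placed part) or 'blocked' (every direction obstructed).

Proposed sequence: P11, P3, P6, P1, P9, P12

Invalid at step 3 (disconnected)

1. P11@(0, 0) [-y clear] — {P11}
2. P3@(0, 1) [-x clear] — {P11, P3}
3. P6@(-1, -1) — no placed neighbour ⇒ disconnected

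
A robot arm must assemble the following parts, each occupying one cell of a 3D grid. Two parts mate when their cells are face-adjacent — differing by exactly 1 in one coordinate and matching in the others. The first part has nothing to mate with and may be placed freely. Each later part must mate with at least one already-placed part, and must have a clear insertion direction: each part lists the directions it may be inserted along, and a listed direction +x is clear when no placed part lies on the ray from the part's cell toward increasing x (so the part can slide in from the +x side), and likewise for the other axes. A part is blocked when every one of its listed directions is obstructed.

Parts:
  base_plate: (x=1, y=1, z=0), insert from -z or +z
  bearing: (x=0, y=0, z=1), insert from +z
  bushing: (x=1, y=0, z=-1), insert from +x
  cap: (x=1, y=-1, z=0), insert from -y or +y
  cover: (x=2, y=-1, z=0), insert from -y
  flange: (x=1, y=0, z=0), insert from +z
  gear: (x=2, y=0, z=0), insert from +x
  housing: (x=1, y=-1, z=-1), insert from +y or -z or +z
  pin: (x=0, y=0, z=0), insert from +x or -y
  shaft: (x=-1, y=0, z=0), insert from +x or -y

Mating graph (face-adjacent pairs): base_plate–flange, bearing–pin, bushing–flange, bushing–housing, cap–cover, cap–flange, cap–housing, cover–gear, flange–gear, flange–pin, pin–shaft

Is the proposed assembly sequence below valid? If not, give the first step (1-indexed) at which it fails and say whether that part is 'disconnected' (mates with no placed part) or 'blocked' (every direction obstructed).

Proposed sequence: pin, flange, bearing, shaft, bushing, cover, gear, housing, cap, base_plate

1. pin@(0, 0, 0) [+x clear] — {pin}
2. flange@(1, 0, 0) [+z clear] — {flange, pin}
3. bearing@(0, 0, 1) [+z clear] — {bearing, flange, pin}
4. shaft@(-1, 0, 0) [-y clear] — {bearing, flange, pin, shaft}
5. bushing@(1, 0, -1) [+x clear] — {bearing, bushing, flange, pin, shaft}
6. cover@(2, -1, 0) — no placed neighbour ⇒ disconnected

Invalid at step 6 (disconnected)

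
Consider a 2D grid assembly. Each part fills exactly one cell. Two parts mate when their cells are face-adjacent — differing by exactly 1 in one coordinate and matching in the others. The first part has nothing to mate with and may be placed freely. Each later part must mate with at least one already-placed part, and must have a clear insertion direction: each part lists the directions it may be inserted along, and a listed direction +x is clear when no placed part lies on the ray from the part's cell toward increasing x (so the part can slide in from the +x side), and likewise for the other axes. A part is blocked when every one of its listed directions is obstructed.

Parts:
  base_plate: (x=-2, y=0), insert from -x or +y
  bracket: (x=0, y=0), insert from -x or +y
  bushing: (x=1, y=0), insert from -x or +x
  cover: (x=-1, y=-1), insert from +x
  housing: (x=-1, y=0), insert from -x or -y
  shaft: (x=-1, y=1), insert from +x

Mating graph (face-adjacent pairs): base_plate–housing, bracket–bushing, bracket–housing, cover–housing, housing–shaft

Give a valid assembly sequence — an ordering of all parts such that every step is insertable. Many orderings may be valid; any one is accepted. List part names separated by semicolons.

base_plate; housing; shaft; bracket; bushing; cover

1. base_plate@(-2, 0) [-x clear] — {base_plate}
2. housing@(-1, 0) [-y clear] — {base_plate, housing}
3. shaft@(-1, 1) [+x clear] — {base_plate, housing, shaft}
4. bracket@(0, 0) [+y clear] — {base_plate, bracket, housing, shaft}
5. bushing@(1, 0) [+x clear] — {base_plate, bracket, bushing, housing, shaft}
6. cover@(-1, -1) [+x clear] — {base_plate, bracket, bushing, cover, housing, shaft}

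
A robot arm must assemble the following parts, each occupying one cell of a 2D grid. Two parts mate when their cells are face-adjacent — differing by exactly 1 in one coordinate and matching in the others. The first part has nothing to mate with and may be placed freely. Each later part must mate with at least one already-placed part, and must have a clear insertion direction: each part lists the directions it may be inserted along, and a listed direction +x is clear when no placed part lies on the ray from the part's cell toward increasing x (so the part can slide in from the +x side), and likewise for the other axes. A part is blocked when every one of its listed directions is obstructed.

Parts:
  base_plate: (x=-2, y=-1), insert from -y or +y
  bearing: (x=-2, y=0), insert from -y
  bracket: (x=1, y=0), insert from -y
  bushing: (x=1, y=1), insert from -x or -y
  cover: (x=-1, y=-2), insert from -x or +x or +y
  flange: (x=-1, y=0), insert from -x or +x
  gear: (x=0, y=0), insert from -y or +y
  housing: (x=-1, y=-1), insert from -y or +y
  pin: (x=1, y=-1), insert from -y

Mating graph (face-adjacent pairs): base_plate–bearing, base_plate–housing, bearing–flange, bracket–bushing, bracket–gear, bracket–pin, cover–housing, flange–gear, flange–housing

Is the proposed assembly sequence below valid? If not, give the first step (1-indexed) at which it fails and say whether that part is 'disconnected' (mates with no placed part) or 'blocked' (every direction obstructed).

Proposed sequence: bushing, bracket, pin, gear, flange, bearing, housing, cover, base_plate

Valid

1. bushing@(1, 1) [-x clear] — {bushing}
2. bracket@(1, 0) [-y clear] — {bracket, bushing}
3. pin@(1, -1) [-y clear] — {bracket, bushing, pin}
4. gear@(0, 0) [-y clear] — {bracket, bushing, gear, pin}
5. flange@(-1, 0) [-x clear] — {bracket, bushing, flange, gear, pin}
6. bearing@(-2, 0) [-y clear] — {bearing, bracket, bushing, flange, gear, pin}
7. housing@(-1, -1) [-y clear] — {bearing, bracket, bushing, flange, gear, housing, pin}
8. cover@(-1, -2) [-x clear] — {bearing, bracket, bushing, cover, flange, gear, housing, pin}
9. base_plate@(-2, -1) [-y clear] — {base_plate, bearing, bracket, bushing, cover, flange, gear, housing, pin}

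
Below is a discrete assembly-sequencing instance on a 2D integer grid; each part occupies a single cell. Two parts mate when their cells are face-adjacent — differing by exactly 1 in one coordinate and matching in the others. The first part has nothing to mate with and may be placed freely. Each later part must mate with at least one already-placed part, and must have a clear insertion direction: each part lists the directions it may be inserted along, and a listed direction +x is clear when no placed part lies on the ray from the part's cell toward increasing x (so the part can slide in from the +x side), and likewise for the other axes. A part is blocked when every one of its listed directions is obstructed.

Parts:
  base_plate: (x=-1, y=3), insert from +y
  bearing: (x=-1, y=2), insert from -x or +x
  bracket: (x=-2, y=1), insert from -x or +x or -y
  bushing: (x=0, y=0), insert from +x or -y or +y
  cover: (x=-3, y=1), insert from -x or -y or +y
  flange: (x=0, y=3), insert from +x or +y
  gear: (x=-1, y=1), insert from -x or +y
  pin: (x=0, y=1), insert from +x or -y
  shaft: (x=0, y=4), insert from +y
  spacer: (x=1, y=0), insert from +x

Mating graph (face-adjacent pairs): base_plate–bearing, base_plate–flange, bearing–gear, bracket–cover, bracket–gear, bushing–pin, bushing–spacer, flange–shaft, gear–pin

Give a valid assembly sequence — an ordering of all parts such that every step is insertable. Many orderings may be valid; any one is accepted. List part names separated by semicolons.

bushing; pin; gear; spacer; bracket; cover; bearing; base_plate; flange; shaft

1. bushing@(0, 0) [+x clear] — {bushing}
2. pin@(0, 1) [+x clear] — {bushing, pin}
3. gear@(-1, 1) [-x clear] — {bushing, gear, pin}
4. spacer@(1, 0) [+x clear] — {bushing, gear, pin, spacer}
5. bracket@(-2, 1) [-x clear] — {bracket, bushing, gear, pin, spacer}
6. cover@(-3, 1) [-x clear] — {bracket, bushing, cover, gear, pin, spacer}
7. bearing@(-1, 2) [-x clear] — {bearing, bracket, bushing, cover, gear, pin, spacer}
8. base_plate@(-1, 3) [+y clear] — {base_plate, bearing, bracket, bushing, cover, gear, pin, spacer}
9. flange@(0, 3) [+x clear] — {base_plate, bearing, bracket, bushing, cover, flange, gear, pin, spacer}
10. shaft@(0, 4) [+y clear] — {base_plate, bearing, bracket, bushing, cover, flange, gear, pin, shaft, spacer}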